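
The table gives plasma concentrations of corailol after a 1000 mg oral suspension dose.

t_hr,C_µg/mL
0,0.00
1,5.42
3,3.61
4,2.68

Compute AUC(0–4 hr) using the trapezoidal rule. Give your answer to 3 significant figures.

AUC = 14.9 µg/mL·hr

Trapezoidal AUC_0→4:
  [0→1]: (0.00+5.42)/2 × 1 = 2.71
  [1→3]: (5.42+3.61)/2 × 2 = 9.03
  [3→4]: (3.61+2.68)/2 × 1 = 3.145
  Sum = 14.885 µg/mL·hr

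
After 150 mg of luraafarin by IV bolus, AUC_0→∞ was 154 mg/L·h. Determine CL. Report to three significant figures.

CL = Dose_iv / AUC_0→∞
   = 150 / 154 = 0.974026 L/h

CL = 0.974 L/h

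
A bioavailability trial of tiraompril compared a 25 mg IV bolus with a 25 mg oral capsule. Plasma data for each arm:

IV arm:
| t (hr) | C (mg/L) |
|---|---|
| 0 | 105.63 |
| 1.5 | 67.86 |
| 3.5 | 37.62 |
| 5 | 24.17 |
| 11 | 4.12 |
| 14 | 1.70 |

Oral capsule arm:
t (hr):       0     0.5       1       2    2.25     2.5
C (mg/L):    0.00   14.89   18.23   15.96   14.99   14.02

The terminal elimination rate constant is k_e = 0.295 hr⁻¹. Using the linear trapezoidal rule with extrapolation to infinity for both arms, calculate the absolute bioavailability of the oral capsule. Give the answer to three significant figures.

Trapezoidal AUC_0→14 (IV):
  [0→1.5]: (105.63+67.86)/2 × 1.5 = 130.1175
  [1.5→3.5]: (67.86+37.62)/2 × 2 = 105.48
  [3.5→5]: (37.62+24.17)/2 × 1.5 = 46.3425
  [5→11]: (24.17+4.12)/2 × 6 = 84.87
  [11→14]: (4.12+1.70)/2 × 3 = 8.73
  Sum = 375.54 mg/L·hr
IV tail: 1.70/0.295 = 5.763; AUC_iv,0→∞ = 375.54 + 5.763 = 381.303 mg/L·hr
Trapezoidal AUC_0→2.5 (oral capsule):
  [0→0.5]: (0.00+14.89)/2 × 0.5 = 3.7225
  [0.5→1]: (14.89+18.23)/2 × 0.5 = 8.28
  [1→2]: (18.23+15.96)/2 × 1 = 17.095
  [2→2.25]: (15.96+14.99)/2 × 0.25 = 3.86875
  [2.25→2.5]: (14.99+14.02)/2 × 0.25 = 3.62625
  Sum = 36.5925 mg/L·hr
oral capsule tail: 14.02/0.295 = 47.525; AUC_ev,0→∞ = 36.5925 + 47.525 = 84.1175 mg/L·hr
F = (AUC_ev/D_ev)/(AUC_iv/D_iv) = (84.1175/25)/(381.303/25) = 3.3647/15.25212 = 0.2206

F = 0.221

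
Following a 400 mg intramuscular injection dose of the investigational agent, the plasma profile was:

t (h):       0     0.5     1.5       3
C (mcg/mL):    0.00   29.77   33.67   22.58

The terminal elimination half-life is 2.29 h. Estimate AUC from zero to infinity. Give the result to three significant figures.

AUC = 156 mcg/mL·h

Trapezoidal AUC_0→3:
  [0→0.5]: (0.00+29.77)/2 × 0.5 = 7.4425
  [0.5→1.5]: (29.77+33.67)/2 × 1 = 31.72
  [1.5→3]: (33.67+22.58)/2 × 1.5 = 42.1875
  Sum = 81.35 mcg/mL·h
k_e = ln2 / t½ = 0.693147 / 2.29 = 0.3027 h^-1
Extrapolated tail: C_last / k_e = 22.58 / 0.3027 = 74.595
AUC_0→∞ = 81.35 + 74.595 = 155.945 mcg/mL·h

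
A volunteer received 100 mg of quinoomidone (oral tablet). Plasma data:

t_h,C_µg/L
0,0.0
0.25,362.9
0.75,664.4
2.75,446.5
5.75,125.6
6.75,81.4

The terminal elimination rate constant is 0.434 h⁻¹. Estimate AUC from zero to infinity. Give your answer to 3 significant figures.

AUC = 2560 µg/L·h

Trapezoidal AUC_0→6.75:
  [0→0.25]: (0.0+362.9)/2 × 0.25 = 45.3625
  [0.25→0.75]: (362.9+664.4)/2 × 0.5 = 256.825
  [0.75→2.75]: (664.4+446.5)/2 × 2 = 1110.9
  [2.75→5.75]: (446.5+125.6)/2 × 3 = 858.15
  [5.75→6.75]: (125.6+81.4)/2 × 1 = 103.5
  Sum = 2374.7375 µg/L·h
Extrapolated tail: C_last / k_e = 81.4 / 0.434 = 187.558
AUC_0→∞ = 2374.7375 + 187.558 = 2562.2955 µg/L·h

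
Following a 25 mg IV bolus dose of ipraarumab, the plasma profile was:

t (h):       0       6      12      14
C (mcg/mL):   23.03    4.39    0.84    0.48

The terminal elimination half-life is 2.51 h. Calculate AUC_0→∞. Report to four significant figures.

AUC = 101.0 mcg/mL·h

Trapezoidal AUC_0→14:
  [0→6]: (23.03+4.39)/2 × 6 = 82.26
  [6→12]: (4.39+0.84)/2 × 6 = 15.69
  [12→14]: (0.84+0.48)/2 × 2 = 1.32
  Sum = 99.27 mcg/mL·h
k_e = ln2 / t½ = 0.693147 / 2.51 = 0.2762 h^-1
Extrapolated tail: C_last / k_e = 0.48 / 0.2762 = 1.738
AUC_0→∞ = 99.27 + 1.738 = 101.008 mcg/mL·h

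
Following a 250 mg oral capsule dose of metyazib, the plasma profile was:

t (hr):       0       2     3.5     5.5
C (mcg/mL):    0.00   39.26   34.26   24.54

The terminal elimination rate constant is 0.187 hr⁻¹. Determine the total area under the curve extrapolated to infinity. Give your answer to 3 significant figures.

Trapezoidal AUC_0→5.5:
  [0→2]: (0.00+39.26)/2 × 2 = 39.26
  [2→3.5]: (39.26+34.26)/2 × 1.5 = 55.14
  [3.5→5.5]: (34.26+24.54)/2 × 2 = 58.8
  Sum = 153.2 mcg/mL·hr
Extrapolated tail: C_last / k_e = 24.54 / 0.187 = 131.230
AUC_0→∞ = 153.2 + 131.230 = 284.43 mcg/mL·hr

AUC = 284 mcg/mL·hr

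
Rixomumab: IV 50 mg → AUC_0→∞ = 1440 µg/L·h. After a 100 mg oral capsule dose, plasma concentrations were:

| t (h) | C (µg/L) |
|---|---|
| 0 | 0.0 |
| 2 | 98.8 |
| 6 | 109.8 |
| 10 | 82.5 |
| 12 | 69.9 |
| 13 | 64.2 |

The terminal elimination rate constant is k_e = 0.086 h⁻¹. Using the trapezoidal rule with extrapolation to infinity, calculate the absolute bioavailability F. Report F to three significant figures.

F = 0.648

Trapezoidal AUC_0→13 (oral capsule):
  [0→2]: (0.0+98.8)/2 × 2 = 98.8
  [2→6]: (98.8+109.8)/2 × 4 = 417.2
  [6→10]: (109.8+82.5)/2 × 4 = 384.6
  [10→12]: (82.5+69.9)/2 × 2 = 152.4
  [12→13]: (69.9+64.2)/2 × 1 = 67.05
  Sum = 1120.05 µg/L·h
Tail: C_last/k_e = 64.2/0.086 = 746.512
AUC_0→∞ (oral capsule) = 1120.05 + 746.512 = 1866.562 µg/L·h
F = (AUC_ev/D_ev)/(AUC_iv/D_iv) = (1866.562/100)/(1440/50) = 18.66562/28.8 = 0.6481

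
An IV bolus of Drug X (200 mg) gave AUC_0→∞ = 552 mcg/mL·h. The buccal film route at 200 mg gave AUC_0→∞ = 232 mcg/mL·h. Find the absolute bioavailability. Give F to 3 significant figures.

F = (AUC_ev / D_ev) / (AUC_iv / D_iv)
  = (232/200) / (552/200)
  = 1.16 / 2.76 = 0.4203

F = 0.420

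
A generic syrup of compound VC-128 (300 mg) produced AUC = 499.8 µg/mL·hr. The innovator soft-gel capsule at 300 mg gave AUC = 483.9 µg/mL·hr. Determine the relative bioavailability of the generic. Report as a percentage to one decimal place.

F_rel = (AUC_test/D_test) / (AUC_ref/D_ref)
      = (499.8/300) / (483.9/300)
      = 1.666 / 1.613 = 1.0329 = 103.29%

F_rel = 103.3%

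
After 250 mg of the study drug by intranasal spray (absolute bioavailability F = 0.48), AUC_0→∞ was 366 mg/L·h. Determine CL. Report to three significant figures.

CL = 0.328 L/h

CL = F × Dose / AUC_0→∞
   = 0.48 × 250 / 366 = 0.327869 L/h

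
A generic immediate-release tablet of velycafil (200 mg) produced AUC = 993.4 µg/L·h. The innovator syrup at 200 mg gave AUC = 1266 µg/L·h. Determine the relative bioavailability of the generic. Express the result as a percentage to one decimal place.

F_rel = (AUC_test/D_test) / (AUC_ref/D_ref)
      = (993.4/200) / (1266/200)
      = 4.967 / 6.33 = 0.7847 = 78.47%

F_rel = 78.5%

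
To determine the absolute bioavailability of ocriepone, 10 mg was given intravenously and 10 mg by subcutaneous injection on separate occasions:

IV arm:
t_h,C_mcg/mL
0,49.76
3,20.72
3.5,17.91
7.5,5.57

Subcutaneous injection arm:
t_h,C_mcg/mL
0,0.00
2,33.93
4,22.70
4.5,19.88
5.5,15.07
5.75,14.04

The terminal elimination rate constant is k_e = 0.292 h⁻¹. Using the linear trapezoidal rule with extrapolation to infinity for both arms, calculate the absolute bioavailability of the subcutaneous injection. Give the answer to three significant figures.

F = 0.939

Trapezoidal AUC_0→7.5 (IV):
  [0→3]: (49.76+20.72)/2 × 3 = 105.72
  [3→3.5]: (20.72+17.91)/2 × 0.5 = 9.6575
  [3.5→7.5]: (17.91+5.57)/2 × 4 = 46.96
  Sum = 162.3375 mcg/mL·h
IV tail: 5.57/0.292 = 19.075; AUC_iv,0→∞ = 162.3375 + 19.075 = 181.4125 mcg/mL·h
Trapezoidal AUC_0→5.75 (subcutaneous injection):
  [0→2]: (0.00+33.93)/2 × 2 = 33.93
  [2→4]: (33.93+22.70)/2 × 2 = 56.63
  [4→4.5]: (22.70+19.88)/2 × 0.5 = 10.645
  [4.5→5.5]: (19.88+15.07)/2 × 1 = 17.475
  [5.5→5.75]: (15.07+14.04)/2 × 0.25 = 3.63875
  Sum = 122.31875 mcg/mL·h
subcutaneous injection tail: 14.04/0.292 = 48.082; AUC_ev,0→∞ = 122.31875 + 48.082 = 170.40075 mcg/mL·h
F = (AUC_ev/D_ev)/(AUC_iv/D_iv) = (170.40075/10)/(181.4125/10) = 17.040075/18.14125 = 0.9393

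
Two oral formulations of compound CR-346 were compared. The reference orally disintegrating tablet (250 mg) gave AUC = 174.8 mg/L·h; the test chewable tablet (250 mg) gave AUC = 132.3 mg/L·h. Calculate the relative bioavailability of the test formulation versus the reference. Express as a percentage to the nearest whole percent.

F_rel = 76%

F_rel = (AUC_test/D_test) / (AUC_ref/D_ref)
      = (132.3/250) / (174.8/250)
      = 0.5292 / 0.6992 = 0.7569 = 75.69%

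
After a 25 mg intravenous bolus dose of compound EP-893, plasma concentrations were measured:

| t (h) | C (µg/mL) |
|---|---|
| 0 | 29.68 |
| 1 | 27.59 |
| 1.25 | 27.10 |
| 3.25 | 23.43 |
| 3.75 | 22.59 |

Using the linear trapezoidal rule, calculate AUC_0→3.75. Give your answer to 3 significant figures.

Trapezoidal AUC_0→3.75:
  [0→1]: (29.68+27.59)/2 × 1 = 28.635
  [1→1.25]: (27.59+27.10)/2 × 0.25 = 6.83625
  [1.25→3.25]: (27.10+23.43)/2 × 2 = 50.53
  [3.25→3.75]: (23.43+22.59)/2 × 0.5 = 11.505
  Sum = 97.50625 µg/mL·h

AUC = 97.5 µg/mL·h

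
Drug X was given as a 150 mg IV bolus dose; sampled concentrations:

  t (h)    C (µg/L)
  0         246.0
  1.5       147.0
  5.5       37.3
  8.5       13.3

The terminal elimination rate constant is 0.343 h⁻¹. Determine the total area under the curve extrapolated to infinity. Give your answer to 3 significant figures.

AUC = 778 µg/L·h

Trapezoidal AUC_0→8.5:
  [0→1.5]: (246.0+147.0)/2 × 1.5 = 294.75
  [1.5→5.5]: (147.0+37.3)/2 × 4 = 368.6
  [5.5→8.5]: (37.3+13.3)/2 × 3 = 75.9
  Sum = 739.25 µg/L·h
Extrapolated tail: C_last / k_e = 13.3 / 0.343 = 38.776
AUC_0→∞ = 739.25 + 38.776 = 778.026 µg/L·h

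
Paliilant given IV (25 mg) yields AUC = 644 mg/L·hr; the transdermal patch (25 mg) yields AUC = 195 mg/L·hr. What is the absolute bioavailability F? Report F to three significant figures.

F = (AUC_ev / D_ev) / (AUC_iv / D_iv)
  = (195/25) / (644/25)
  = 7.8 / 25.76 = 0.3028

F = 0.303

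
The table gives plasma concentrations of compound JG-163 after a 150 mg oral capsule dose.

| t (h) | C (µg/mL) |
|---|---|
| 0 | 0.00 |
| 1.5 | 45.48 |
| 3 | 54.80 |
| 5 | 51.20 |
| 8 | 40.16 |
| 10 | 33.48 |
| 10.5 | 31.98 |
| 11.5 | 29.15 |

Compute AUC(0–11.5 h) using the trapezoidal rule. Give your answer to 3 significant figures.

AUC = 473 µg/mL·h

Trapezoidal AUC_0→11.5:
  [0→1.5]: (0.00+45.48)/2 × 1.5 = 34.11
  [1.5→3]: (45.48+54.80)/2 × 1.5 = 75.21
  [3→5]: (54.80+51.20)/2 × 2 = 106.0
  [5→8]: (51.20+40.16)/2 × 3 = 137.04
  [8→10]: (40.16+33.48)/2 × 2 = 73.64
  [10→10.5]: (33.48+31.98)/2 × 0.5 = 16.365
  [10.5→11.5]: (31.98+29.15)/2 × 1 = 30.565
  Sum = 472.93 µg/mL·h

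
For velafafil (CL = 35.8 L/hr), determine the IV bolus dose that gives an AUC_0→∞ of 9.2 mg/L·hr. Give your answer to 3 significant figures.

Dose = 329 mg

Dose_iv = CL × AUC_0→∞
     = 35.8 × 9.2 = 329.36 mg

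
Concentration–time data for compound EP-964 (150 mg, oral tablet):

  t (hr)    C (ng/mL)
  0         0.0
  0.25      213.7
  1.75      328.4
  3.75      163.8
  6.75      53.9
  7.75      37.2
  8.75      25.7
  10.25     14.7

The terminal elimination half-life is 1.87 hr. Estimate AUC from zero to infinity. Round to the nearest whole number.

Trapezoidal AUC_0→10.25:
  [0→0.25]: (0.0+213.7)/2 × 0.25 = 26.7125
  [0.25→1.75]: (213.7+328.4)/2 × 1.5 = 406.575
  [1.75→3.75]: (328.4+163.8)/2 × 2 = 492.2
  [3.75→6.75]: (163.8+53.9)/2 × 3 = 326.55
  [6.75→7.75]: (53.9+37.2)/2 × 1 = 45.55
  [7.75→8.75]: (37.2+25.7)/2 × 1 = 31.45
  [8.75→10.25]: (25.7+14.7)/2 × 1.5 = 30.3
  Sum = 1359.3375 ng/mL·hr
k_e = ln2 / t½ = 0.693147 / 1.87 = 0.3707 hr^-1
Extrapolated tail: C_last / k_e = 14.7 / 0.3707 = 39.655
AUC_0→∞ = 1359.3375 + 39.655 = 1398.9925 ng/mL·hr

AUC = 1399 ng/mL·hr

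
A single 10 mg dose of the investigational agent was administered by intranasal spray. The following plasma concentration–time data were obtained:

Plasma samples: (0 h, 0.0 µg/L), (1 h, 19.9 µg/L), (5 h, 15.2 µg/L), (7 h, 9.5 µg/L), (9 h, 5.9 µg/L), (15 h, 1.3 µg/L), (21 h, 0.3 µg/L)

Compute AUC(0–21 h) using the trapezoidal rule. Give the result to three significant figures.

Trapezoidal AUC_0→21:
  [0→1]: (0.0+19.9)/2 × 1 = 9.95
  [1→5]: (19.9+15.2)/2 × 4 = 70.2
  [5→7]: (15.2+9.5)/2 × 2 = 24.7
  [7→9]: (9.5+5.9)/2 × 2 = 15.4
  [9→15]: (5.9+1.3)/2 × 6 = 21.6
  [15→21]: (1.3+0.3)/2 × 6 = 4.8
  Sum = 146.65 µg/L·h

AUC = 147 µg/L·h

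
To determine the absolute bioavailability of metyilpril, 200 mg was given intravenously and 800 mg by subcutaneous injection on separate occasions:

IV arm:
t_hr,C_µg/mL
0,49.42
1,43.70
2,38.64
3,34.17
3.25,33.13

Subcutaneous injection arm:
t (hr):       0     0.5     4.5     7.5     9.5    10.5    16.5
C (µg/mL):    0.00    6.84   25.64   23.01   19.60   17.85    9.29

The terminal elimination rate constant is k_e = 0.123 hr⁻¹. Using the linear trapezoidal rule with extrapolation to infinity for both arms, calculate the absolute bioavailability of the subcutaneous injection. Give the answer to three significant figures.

Trapezoidal AUC_0→3.25 (IV):
  [0→1]: (49.42+43.70)/2 × 1 = 46.56
  [1→2]: (43.70+38.64)/2 × 1 = 41.17
  [2→3]: (38.64+34.17)/2 × 1 = 36.405
  [3→3.25]: (34.17+33.13)/2 × 0.25 = 8.4125
  Sum = 132.5475 µg/mL·hr
IV tail: 33.13/0.123 = 269.350; AUC_iv,0→∞ = 132.5475 + 269.350 = 401.8975 µg/mL·hr
Trapezoidal AUC_0→16.5 (subcutaneous injection):
  [0→0.5]: (0.00+6.84)/2 × 0.5 = 1.71
  [0.5→4.5]: (6.84+25.64)/2 × 4 = 64.96
  [4.5→7.5]: (25.64+23.01)/2 × 3 = 72.975
  [7.5→9.5]: (23.01+19.60)/2 × 2 = 42.61
  [9.5→10.5]: (19.60+17.85)/2 × 1 = 18.725
  [10.5→16.5]: (17.85+9.29)/2 × 6 = 81.42
  Sum = 282.4 µg/mL·hr
subcutaneous injection tail: 9.29/0.123 = 75.528; AUC_ev,0→∞ = 282.4 + 75.528 = 357.928 µg/mL·hr
F = (AUC_ev/D_ev)/(AUC_iv/D_iv) = (357.928/800)/(401.8975/200) = 0.44741/2.0094875 = 0.2226

F = 0.223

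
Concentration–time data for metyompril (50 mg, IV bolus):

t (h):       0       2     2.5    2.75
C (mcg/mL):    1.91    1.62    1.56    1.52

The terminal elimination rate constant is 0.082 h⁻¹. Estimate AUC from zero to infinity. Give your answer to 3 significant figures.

Trapezoidal AUC_0→2.75:
  [0→2]: (1.91+1.62)/2 × 2 = 3.53
  [2→2.5]: (1.62+1.56)/2 × 0.5 = 0.795
  [2.5→2.75]: (1.56+1.52)/2 × 0.25 = 0.385
  Sum = 4.71 mcg/mL·h
Extrapolated tail: C_last / k_e = 1.52 / 0.082 = 18.537
AUC_0→∞ = 4.71 + 18.537 = 23.247 mcg/mL·h

AUC = 23.2 mcg/mL·h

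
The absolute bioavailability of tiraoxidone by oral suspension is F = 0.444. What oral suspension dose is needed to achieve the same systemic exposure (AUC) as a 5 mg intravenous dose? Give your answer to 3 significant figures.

For equal systemic exposure: F × D_ev = D_iv
D_ev = D_iv / F = 5 / 0.444 = 11.2613 mg

D_oral = 11.3 mg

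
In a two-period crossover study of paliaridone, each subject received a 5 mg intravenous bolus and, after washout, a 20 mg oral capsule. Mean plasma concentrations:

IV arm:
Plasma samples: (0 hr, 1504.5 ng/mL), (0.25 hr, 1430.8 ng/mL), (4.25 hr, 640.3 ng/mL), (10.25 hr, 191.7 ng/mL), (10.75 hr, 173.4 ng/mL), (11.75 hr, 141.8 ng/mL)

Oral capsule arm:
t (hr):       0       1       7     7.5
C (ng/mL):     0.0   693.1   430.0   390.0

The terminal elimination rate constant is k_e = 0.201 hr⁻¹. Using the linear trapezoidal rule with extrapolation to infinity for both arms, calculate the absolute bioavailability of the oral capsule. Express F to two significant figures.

Trapezoidal AUC_0→11.75 (IV):
  [0→0.25]: (1504.5+1430.8)/2 × 0.25 = 366.9125
  [0.25→4.25]: (1430.8+640.3)/2 × 4 = 4142.2
  [4.25→10.25]: (640.3+191.7)/2 × 6 = 2496.0
  [10.25→10.75]: (191.7+173.4)/2 × 0.5 = 91.275
  [10.75→11.75]: (173.4+141.8)/2 × 1 = 157.6
  Sum = 7253.9875 ng/mL·hr
IV tail: 141.8/0.201 = 705.473; AUC_iv,0→∞ = 7253.9875 + 705.473 = 7959.4605 ng/mL·hr
Trapezoidal AUC_0→7.5 (oral capsule):
  [0→1]: (0.0+693.1)/2 × 1 = 346.55
  [1→7]: (693.1+430.0)/2 × 6 = 3369.3
  [7→7.5]: (430.0+390.0)/2 × 0.5 = 205.0
  Sum = 3920.85 ng/mL·hr
oral capsule tail: 390.0/0.201 = 1940.299; AUC_ev,0→∞ = 3920.85 + 1940.299 = 5861.149 ng/mL·hr
F = (AUC_ev/D_ev)/(AUC_iv/D_iv) = (5861.149/20)/(7959.4605/5) = 293.05745/1591.8921 = 0.1841

F = 0.18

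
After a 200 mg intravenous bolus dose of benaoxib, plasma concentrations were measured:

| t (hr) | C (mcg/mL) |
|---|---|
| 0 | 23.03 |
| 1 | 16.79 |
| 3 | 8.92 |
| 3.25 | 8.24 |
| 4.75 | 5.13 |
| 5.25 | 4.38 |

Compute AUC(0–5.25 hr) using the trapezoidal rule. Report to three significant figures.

Trapezoidal AUC_0→5.25:
  [0→1]: (23.03+16.79)/2 × 1 = 19.91
  [1→3]: (16.79+8.92)/2 × 2 = 25.71
  [3→3.25]: (8.92+8.24)/2 × 0.25 = 2.145
  [3.25→4.75]: (8.24+5.13)/2 × 1.5 = 10.0275
  [4.75→5.25]: (5.13+4.38)/2 × 0.5 = 2.3775
  Sum = 60.17 mcg/mL·hr

AUC = 60.2 mcg/mL·hr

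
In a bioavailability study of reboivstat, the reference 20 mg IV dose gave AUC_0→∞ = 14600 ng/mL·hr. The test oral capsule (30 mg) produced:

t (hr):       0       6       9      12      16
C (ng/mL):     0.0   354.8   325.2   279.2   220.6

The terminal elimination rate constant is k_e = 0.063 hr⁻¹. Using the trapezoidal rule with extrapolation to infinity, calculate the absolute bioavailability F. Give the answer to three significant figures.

F = 0.342

Trapezoidal AUC_0→16 (oral capsule):
  [0→6]: (0.0+354.8)/2 × 6 = 1064.4
  [6→9]: (354.8+325.2)/2 × 3 = 1020.0
  [9→12]: (325.2+279.2)/2 × 3 = 906.6
  [12→16]: (279.2+220.6)/2 × 4 = 999.6
  Sum = 3990.6 ng/mL·hr
Tail: C_last/k_e = 220.6/0.063 = 3501.587
AUC_0→∞ (oral capsule) = 3990.6 + 3501.587 = 7492.187 ng/mL·hr
F = (AUC_ev/D_ev)/(AUC_iv/D_iv) = (7492.187/30)/(14600/20) = 249.74/730 = 0.3421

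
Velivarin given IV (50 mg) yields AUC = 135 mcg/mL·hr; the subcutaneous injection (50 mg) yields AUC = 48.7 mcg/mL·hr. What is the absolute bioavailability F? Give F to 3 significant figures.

F = (AUC_ev / D_ev) / (AUC_iv / D_iv)
  = (48.7/50) / (135/50)
  = 0.974 / 2.7 = 0.3607

F = 0.361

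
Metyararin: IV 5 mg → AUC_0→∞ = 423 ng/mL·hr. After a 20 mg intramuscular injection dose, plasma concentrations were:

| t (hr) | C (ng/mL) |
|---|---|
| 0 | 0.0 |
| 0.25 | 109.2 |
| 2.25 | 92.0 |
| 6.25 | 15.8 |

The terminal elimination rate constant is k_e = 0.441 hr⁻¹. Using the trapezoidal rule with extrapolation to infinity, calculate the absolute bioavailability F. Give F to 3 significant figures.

Trapezoidal AUC_0→6.25 (intramuscular injection):
  [0→0.25]: (0.0+109.2)/2 × 0.25 = 13.65
  [0.25→2.25]: (109.2+92.0)/2 × 2 = 201.2
  [2.25→6.25]: (92.0+15.8)/2 × 4 = 215.6
  Sum = 430.45 ng/mL·hr
Tail: C_last/k_e = 15.8/0.441 = 35.828
AUC_0→∞ (intramuscular injection) = 430.45 + 35.828 = 466.278 ng/mL·hr
F = (AUC_ev/D_ev)/(AUC_iv/D_iv) = (466.278/20)/(423/5) = 23.3139/84.6 = 0.2756

F = 0.276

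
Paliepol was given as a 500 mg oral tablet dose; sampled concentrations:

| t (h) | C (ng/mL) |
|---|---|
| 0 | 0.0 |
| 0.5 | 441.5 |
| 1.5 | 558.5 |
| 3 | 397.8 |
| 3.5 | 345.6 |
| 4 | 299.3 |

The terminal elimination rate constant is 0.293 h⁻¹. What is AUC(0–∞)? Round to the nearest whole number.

AUC = 2696 ng/mL·h

Trapezoidal AUC_0→4:
  [0→0.5]: (0.0+441.5)/2 × 0.5 = 110.375
  [0.5→1.5]: (441.5+558.5)/2 × 1 = 500.0
  [1.5→3]: (558.5+397.8)/2 × 1.5 = 717.225
  [3→3.5]: (397.8+345.6)/2 × 0.5 = 185.85
  [3.5→4]: (345.6+299.3)/2 × 0.5 = 161.225
  Sum = 1674.675 ng/mL·h
Extrapolated tail: C_last / k_e = 299.3 / 0.293 = 1021.502
AUC_0→∞ = 1674.675 + 1021.502 = 2696.177 ng/mL·h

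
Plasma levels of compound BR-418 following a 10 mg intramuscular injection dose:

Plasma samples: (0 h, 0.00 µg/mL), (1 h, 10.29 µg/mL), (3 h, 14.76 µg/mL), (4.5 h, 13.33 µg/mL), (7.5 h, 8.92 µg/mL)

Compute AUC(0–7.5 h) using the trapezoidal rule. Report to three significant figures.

AUC = 84.6 µg/mL·h

Trapezoidal AUC_0→7.5:
  [0→1]: (0.00+10.29)/2 × 1 = 5.145
  [1→3]: (10.29+14.76)/2 × 2 = 25.05
  [3→4.5]: (14.76+13.33)/2 × 1.5 = 21.0675
  [4.5→7.5]: (13.33+8.92)/2 × 3 = 33.375
  Sum = 84.6375 µg/mL·h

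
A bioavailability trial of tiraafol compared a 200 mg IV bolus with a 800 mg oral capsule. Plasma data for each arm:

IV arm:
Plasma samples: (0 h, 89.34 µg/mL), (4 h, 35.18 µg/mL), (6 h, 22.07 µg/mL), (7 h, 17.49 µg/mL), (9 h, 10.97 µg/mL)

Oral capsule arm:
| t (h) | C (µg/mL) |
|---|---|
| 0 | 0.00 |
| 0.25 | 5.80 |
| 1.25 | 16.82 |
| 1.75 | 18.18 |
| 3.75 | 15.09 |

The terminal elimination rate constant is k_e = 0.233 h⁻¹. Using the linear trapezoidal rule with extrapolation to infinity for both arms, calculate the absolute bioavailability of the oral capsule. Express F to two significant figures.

Trapezoidal AUC_0→9 (IV):
  [0→4]: (89.34+35.18)/2 × 4 = 249.04
  [4→6]: (35.18+22.07)/2 × 2 = 57.25
  [6→7]: (22.07+17.49)/2 × 1 = 19.78
  [7→9]: (17.49+10.97)/2 × 2 = 28.46
  Sum = 354.53 µg/mL·h
IV tail: 10.97/0.233 = 47.082; AUC_iv,0→∞ = 354.53 + 47.082 = 401.612 µg/mL·h
Trapezoidal AUC_0→3.75 (oral capsule):
  [0→0.25]: (0.00+5.80)/2 × 0.25 = 0.725
  [0.25→1.25]: (5.80+16.82)/2 × 1 = 11.31
  [1.25→1.75]: (16.82+18.18)/2 × 0.5 = 8.75
  [1.75→3.75]: (18.18+15.09)/2 × 2 = 33.27
  Sum = 54.055 µg/mL·h
oral capsule tail: 15.09/0.233 = 64.764; AUC_ev,0→∞ = 54.055 + 64.764 = 118.819 µg/mL·h
F = (AUC_ev/D_ev)/(AUC_iv/D_iv) = (118.819/800)/(401.612/200) = 0.14852375/2.00806 = 0.0740

F = 0.074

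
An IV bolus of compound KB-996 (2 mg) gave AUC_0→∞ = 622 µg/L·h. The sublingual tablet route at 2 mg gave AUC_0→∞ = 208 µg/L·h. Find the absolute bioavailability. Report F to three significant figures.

F = 0.334

F = (AUC_ev / D_ev) / (AUC_iv / D_iv)
  = (208/2) / (622/2)
  = 104 / 311 = 0.3344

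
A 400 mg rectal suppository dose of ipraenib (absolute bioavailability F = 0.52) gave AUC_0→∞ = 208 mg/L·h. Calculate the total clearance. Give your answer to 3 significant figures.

CL = F × Dose / AUC_0→∞
   = 0.52 × 400 / 208 = 1 L/h

CL = 1.00 L/h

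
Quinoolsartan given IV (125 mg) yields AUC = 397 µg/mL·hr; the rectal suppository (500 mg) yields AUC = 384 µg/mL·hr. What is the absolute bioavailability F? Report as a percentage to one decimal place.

F = 24.2%

F = (AUC_ev / D_ev) / (AUC_iv / D_iv)
  = (384/500) / (397/125)
  = 0.768 / 3.176 = 0.2418
  = 24.18%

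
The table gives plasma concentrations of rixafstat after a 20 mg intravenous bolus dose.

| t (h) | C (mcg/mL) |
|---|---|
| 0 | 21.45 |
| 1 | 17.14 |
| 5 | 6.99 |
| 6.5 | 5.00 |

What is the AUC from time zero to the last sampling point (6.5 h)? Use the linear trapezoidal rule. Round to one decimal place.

AUC = 76.5 mcg/mL·h

Trapezoidal AUC_0→6.5:
  [0→1]: (21.45+17.14)/2 × 1 = 19.295
  [1→5]: (17.14+6.99)/2 × 4 = 48.26
  [5→6.5]: (6.99+5.00)/2 × 1.5 = 8.9925
  Sum = 76.5475 mcg/mL·h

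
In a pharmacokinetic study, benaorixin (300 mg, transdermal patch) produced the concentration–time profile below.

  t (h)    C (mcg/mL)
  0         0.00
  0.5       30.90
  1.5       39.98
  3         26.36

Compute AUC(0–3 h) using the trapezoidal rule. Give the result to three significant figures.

AUC = 92.9 mcg/mL·h

Trapezoidal AUC_0→3:
  [0→0.5]: (0.00+30.90)/2 × 0.5 = 7.725
  [0.5→1.5]: (30.90+39.98)/2 × 1 = 35.44
  [1.5→3]: (39.98+26.36)/2 × 1.5 = 49.755
  Sum = 92.92 mcg/mL·h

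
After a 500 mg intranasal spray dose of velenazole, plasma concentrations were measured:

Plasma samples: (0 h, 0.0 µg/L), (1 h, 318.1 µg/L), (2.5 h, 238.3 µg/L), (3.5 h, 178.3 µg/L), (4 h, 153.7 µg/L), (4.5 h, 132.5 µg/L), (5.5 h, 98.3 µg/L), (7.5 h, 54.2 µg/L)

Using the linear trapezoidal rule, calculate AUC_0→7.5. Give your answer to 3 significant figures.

AUC = 1210 µg/L·h

Trapezoidal AUC_0→7.5:
  [0→1]: (0.0+318.1)/2 × 1 = 159.05
  [1→2.5]: (318.1+238.3)/2 × 1.5 = 417.3
  [2.5→3.5]: (238.3+178.3)/2 × 1 = 208.3
  [3.5→4]: (178.3+153.7)/2 × 0.5 = 83.0
  [4→4.5]: (153.7+132.5)/2 × 0.5 = 71.55
  [4.5→5.5]: (132.5+98.3)/2 × 1 = 115.4
  [5.5→7.5]: (98.3+54.2)/2 × 2 = 152.5
  Sum = 1207.1 µg/L·h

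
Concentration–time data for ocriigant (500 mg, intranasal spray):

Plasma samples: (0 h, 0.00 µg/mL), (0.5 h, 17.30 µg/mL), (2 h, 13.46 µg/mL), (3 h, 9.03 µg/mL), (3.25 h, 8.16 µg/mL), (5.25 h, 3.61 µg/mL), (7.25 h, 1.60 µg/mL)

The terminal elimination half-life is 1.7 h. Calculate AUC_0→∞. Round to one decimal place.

Trapezoidal AUC_0→7.25:
  [0→0.5]: (0.00+17.30)/2 × 0.5 = 4.325
  [0.5→2]: (17.30+13.46)/2 × 1.5 = 23.07
  [2→3]: (13.46+9.03)/2 × 1 = 11.245
  [3→3.25]: (9.03+8.16)/2 × 0.25 = 2.14875
  [3.25→5.25]: (8.16+3.61)/2 × 2 = 11.77
  [5.25→7.25]: (3.61+1.60)/2 × 2 = 5.21
  Sum = 57.76875 µg/mL·h
k_e = ln2 / t½ = 0.693147 / 1.7 = 0.4077 h^-1
Extrapolated tail: C_last / k_e = 1.60 / 0.4077 = 3.924
AUC_0→∞ = 57.76875 + 3.924 = 61.69275 µg/mL·h

AUC = 61.7 µg/mL·h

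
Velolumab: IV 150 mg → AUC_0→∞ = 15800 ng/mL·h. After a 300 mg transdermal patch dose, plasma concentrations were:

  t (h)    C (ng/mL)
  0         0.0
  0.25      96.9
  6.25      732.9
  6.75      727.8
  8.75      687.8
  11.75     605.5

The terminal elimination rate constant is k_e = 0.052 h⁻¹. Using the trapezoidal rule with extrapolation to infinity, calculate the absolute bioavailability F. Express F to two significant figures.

Trapezoidal AUC_0→11.75 (transdermal patch):
  [0→0.25]: (0.0+96.9)/2 × 0.25 = 12.1125
  [0.25→6.25]: (96.9+732.9)/2 × 6 = 2489.4
  [6.25→6.75]: (732.9+727.8)/2 × 0.5 = 365.175
  [6.75→8.75]: (727.8+687.8)/2 × 2 = 1415.6
  [8.75→11.75]: (687.8+605.5)/2 × 3 = 1939.95
  Sum = 6222.2375 ng/mL·h
Tail: C_last/k_e = 605.5/0.052 = 11644.231
AUC_0→∞ (transdermal patch) = 6222.2375 + 11644.231 = 17866.4685 ng/mL·h
F = (AUC_ev/D_ev)/(AUC_iv/D_iv) = (17866.4685/300)/(15800/150) = 59.554895/105.333 = 0.5654

F = 0.57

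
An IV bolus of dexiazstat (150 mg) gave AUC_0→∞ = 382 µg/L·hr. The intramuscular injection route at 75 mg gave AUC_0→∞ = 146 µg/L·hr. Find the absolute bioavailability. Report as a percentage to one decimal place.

F = (AUC_ev / D_ev) / (AUC_iv / D_iv)
  = (146/75) / (382/150)
  = 1.94667 / 2.54667 = 0.7644
  = 76.44%

F = 76.4%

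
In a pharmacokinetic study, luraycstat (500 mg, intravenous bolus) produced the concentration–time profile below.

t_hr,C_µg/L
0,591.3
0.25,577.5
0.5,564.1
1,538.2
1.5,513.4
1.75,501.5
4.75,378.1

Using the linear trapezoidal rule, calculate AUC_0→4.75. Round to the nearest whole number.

Trapezoidal AUC_0→4.75:
  [0→0.25]: (591.3+577.5)/2 × 0.25 = 146.1
  [0.25→0.5]: (577.5+564.1)/2 × 0.25 = 142.7
  [0.5→1]: (564.1+538.2)/2 × 0.5 = 275.575
  [1→1.5]: (538.2+513.4)/2 × 0.5 = 262.9
  [1.5→1.75]: (513.4+501.5)/2 × 0.25 = 126.8625
  [1.75→4.75]: (501.5+378.1)/2 × 3 = 1319.4
  Sum = 2273.5375 µg/L·hr

AUC = 2274 µg/L·hr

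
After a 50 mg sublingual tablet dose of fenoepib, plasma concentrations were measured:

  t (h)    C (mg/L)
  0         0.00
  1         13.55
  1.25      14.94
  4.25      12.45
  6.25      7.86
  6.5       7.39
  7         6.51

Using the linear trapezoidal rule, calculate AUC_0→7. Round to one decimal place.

Trapezoidal AUC_0→7:
  [0→1]: (0.00+13.55)/2 × 1 = 6.775
  [1→1.25]: (13.55+14.94)/2 × 0.25 = 3.56125
  [1.25→4.25]: (14.94+12.45)/2 × 3 = 41.085
  [4.25→6.25]: (12.45+7.86)/2 × 2 = 20.31
  [6.25→6.5]: (7.86+7.39)/2 × 0.25 = 1.90625
  [6.5→7]: (7.39+6.51)/2 × 0.5 = 3.475
  Sum = 77.1125 mg/L·h

AUC = 77.1 mg/L·h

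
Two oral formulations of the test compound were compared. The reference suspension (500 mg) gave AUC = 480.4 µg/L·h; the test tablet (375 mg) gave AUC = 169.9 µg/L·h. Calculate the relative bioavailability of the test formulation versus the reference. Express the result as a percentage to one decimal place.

F_rel = (AUC_test/D_test) / (AUC_ref/D_ref)
      = (169.9/375) / (480.4/500)
      = 0.453067 / 0.9608 = 0.4716 = 47.16%

F_rel = 47.2%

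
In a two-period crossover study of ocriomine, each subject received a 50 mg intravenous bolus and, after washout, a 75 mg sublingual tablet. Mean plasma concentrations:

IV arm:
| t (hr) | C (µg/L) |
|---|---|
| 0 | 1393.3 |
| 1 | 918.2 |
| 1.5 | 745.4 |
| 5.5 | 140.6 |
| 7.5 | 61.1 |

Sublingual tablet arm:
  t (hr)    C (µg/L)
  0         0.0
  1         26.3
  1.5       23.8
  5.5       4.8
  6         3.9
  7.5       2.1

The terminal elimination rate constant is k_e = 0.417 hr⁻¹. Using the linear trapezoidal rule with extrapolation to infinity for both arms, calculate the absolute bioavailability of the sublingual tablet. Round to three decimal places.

Trapezoidal AUC_0→7.5 (IV):
  [0→1]: (1393.3+918.2)/2 × 1 = 1155.75
  [1→1.5]: (918.2+745.4)/2 × 0.5 = 415.9
  [1.5→5.5]: (745.4+140.6)/2 × 4 = 1772.0
  [5.5→7.5]: (140.6+61.1)/2 × 2 = 201.7
  Sum = 3545.35 µg/L·hr
IV tail: 61.1/0.417 = 146.523; AUC_iv,0→∞ = 3545.35 + 146.523 = 3691.873 µg/L·hr
Trapezoidal AUC_0→7.5 (sublingual tablet):
  [0→1]: (0.0+26.3)/2 × 1 = 13.15
  [1→1.5]: (26.3+23.8)/2 × 0.5 = 12.525
  [1.5→5.5]: (23.8+4.8)/2 × 4 = 57.2
  [5.5→6]: (4.8+3.9)/2 × 0.5 = 2.175
  [6→7.5]: (3.9+2.1)/2 × 1.5 = 4.5
  Sum = 89.55 µg/L·hr
sublingual tablet tail: 2.1/0.417 = 5.036; AUC_ev,0→∞ = 89.55 + 5.036 = 94.586 µg/L·hr
F = (AUC_ev/D_ev)/(AUC_iv/D_iv) = (94.586/75)/(3691.873/50) = 1.26115/73.83746 = 0.0171

F = 0.017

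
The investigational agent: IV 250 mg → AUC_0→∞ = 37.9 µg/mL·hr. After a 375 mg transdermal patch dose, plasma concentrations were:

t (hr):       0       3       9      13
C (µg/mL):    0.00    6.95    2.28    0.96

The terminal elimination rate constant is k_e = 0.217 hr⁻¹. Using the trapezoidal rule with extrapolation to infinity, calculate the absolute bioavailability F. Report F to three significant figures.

Trapezoidal AUC_0→13 (transdermal patch):
  [0→3]: (0.00+6.95)/2 × 3 = 10.425
  [3→9]: (6.95+2.28)/2 × 6 = 27.69
  [9→13]: (2.28+0.96)/2 × 4 = 6.48
  Sum = 44.595 µg/mL·hr
Tail: C_last/k_e = 0.96/0.217 = 4.424
AUC_0→∞ (transdermal patch) = 44.595 + 4.424 = 49.019 µg/mL·hr
F = (AUC_ev/D_ev)/(AUC_iv/D_iv) = (49.019/375)/(37.9/250) = 0.130717/0.1516 = 0.8622

F = 0.862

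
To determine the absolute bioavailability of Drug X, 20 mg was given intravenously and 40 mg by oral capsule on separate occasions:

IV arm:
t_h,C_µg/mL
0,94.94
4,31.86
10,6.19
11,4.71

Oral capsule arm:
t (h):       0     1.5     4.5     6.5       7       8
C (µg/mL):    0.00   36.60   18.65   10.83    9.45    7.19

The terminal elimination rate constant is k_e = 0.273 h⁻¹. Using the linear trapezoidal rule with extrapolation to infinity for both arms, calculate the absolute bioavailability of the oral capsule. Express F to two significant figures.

F = 0.23

Trapezoidal AUC_0→11 (IV):
  [0→4]: (94.94+31.86)/2 × 4 = 253.6
  [4→10]: (31.86+6.19)/2 × 6 = 114.15
  [10→11]: (6.19+4.71)/2 × 1 = 5.45
  Sum = 373.2 µg/mL·h
IV tail: 4.71/0.273 = 17.253; AUC_iv,0→∞ = 373.2 + 17.253 = 390.453 µg/mL·h
Trapezoidal AUC_0→8 (oral capsule):
  [0→1.5]: (0.00+36.60)/2 × 1.5 = 27.45
  [1.5→4.5]: (36.60+18.65)/2 × 3 = 82.875
  [4.5→6.5]: (18.65+10.83)/2 × 2 = 29.48
  [6.5→7]: (10.83+9.45)/2 × 0.5 = 5.07
  [7→8]: (9.45+7.19)/2 × 1 = 8.32
  Sum = 153.195 µg/mL·h
oral capsule tail: 7.19/0.273 = 26.337; AUC_ev,0→∞ = 153.195 + 26.337 = 179.532 µg/mL·h
F = (AUC_ev/D_ev)/(AUC_iv/D_iv) = (179.532/40)/(390.453/20) = 4.4883/19.52265 = 0.2299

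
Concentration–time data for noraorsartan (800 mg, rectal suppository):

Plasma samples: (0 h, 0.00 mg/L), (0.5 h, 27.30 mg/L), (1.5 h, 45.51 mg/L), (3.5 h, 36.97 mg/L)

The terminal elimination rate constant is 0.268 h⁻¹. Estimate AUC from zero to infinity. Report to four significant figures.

Trapezoidal AUC_0→3.5:
  [0→0.5]: (0.00+27.30)/2 × 0.5 = 6.825
  [0.5→1.5]: (27.30+45.51)/2 × 1 = 36.405
  [1.5→3.5]: (45.51+36.97)/2 × 2 = 82.48
  Sum = 125.71 mg/L·h
Extrapolated tail: C_last / k_e = 36.97 / 0.268 = 137.948
AUC_0→∞ = 125.71 + 137.948 = 263.658 mg/L·h

AUC = 263.7 mg/L·h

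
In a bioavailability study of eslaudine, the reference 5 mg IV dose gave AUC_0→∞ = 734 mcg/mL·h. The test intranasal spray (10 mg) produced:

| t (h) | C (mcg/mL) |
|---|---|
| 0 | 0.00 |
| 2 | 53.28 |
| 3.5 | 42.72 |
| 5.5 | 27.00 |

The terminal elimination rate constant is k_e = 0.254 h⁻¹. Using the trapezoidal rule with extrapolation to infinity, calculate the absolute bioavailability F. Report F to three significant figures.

Trapezoidal AUC_0→5.5 (intranasal spray):
  [0→2]: (0.00+53.28)/2 × 2 = 53.28
  [2→3.5]: (53.28+42.72)/2 × 1.5 = 72.0
  [3.5→5.5]: (42.72+27.00)/2 × 2 = 69.72
  Sum = 195.0 mcg/mL·h
Tail: C_last/k_e = 27.00/0.254 = 106.299
AUC_0→∞ (intranasal spray) = 195.0 + 106.299 = 301.299 mcg/mL·h
F = (AUC_ev/D_ev)/(AUC_iv/D_iv) = (301.299/10)/(734/5) = 30.1299/146.8 = 0.2052

F = 0.205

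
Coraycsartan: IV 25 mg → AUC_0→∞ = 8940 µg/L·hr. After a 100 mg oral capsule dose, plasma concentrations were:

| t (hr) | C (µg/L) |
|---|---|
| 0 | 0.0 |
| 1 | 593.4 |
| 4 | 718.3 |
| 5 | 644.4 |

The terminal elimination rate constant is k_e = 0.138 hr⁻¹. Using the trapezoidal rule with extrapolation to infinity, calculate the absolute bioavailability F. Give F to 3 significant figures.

F = 0.213

Trapezoidal AUC_0→5 (oral capsule):
  [0→1]: (0.0+593.4)/2 × 1 = 296.7
  [1→4]: (593.4+718.3)/2 × 3 = 1967.55
  [4→5]: (718.3+644.4)/2 × 1 = 681.35
  Sum = 2945.6 µg/L·hr
Tail: C_last/k_e = 644.4/0.138 = 4669.565
AUC_0→∞ (oral capsule) = 2945.6 + 4669.565 = 7615.165 µg/L·hr
F = (AUC_ev/D_ev)/(AUC_iv/D_iv) = (7615.165/100)/(8940/25) = 76.15165/357.6 = 0.2130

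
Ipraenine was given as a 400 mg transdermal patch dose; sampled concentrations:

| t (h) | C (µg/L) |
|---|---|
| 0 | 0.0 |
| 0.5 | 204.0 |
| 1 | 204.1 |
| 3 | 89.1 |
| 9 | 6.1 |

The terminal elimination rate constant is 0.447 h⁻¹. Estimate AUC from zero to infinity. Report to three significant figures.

Trapezoidal AUC_0→9:
  [0→0.5]: (0.0+204.0)/2 × 0.5 = 51.0
  [0.5→1]: (204.0+204.1)/2 × 0.5 = 102.025
  [1→3]: (204.1+89.1)/2 × 2 = 293.2
  [3→9]: (89.1+6.1)/2 × 6 = 285.6
  Sum = 731.825 µg/L·h
Extrapolated tail: C_last / k_e = 6.1 / 0.447 = 13.647
AUC_0→∞ = 731.825 + 13.647 = 745.472 µg/L·h

AUC = 745 µg/L·h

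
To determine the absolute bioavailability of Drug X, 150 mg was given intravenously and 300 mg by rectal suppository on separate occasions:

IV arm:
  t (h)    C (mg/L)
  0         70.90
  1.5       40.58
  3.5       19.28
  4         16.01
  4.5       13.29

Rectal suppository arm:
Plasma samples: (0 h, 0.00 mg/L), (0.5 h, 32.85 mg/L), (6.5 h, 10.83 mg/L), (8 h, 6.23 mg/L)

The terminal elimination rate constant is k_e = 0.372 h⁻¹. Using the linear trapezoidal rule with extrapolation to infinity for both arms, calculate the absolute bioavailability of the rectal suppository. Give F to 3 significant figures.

F = 0.432

Trapezoidal AUC_0→4.5 (IV):
  [0→1.5]: (70.90+40.58)/2 × 1.5 = 83.61
  [1.5→3.5]: (40.58+19.28)/2 × 2 = 59.86
  [3.5→4]: (19.28+16.01)/2 × 0.5 = 8.8225
  [4→4.5]: (16.01+13.29)/2 × 0.5 = 7.325
  Sum = 159.6175 mg/L·h
IV tail: 13.29/0.372 = 35.726; AUC_iv,0→∞ = 159.6175 + 35.726 = 195.3435 mg/L·h
Trapezoidal AUC_0→8 (rectal suppository):
  [0→0.5]: (0.00+32.85)/2 × 0.5 = 8.2125
  [0.5→6.5]: (32.85+10.83)/2 × 6 = 131.04
  [6.5→8]: (10.83+6.23)/2 × 1.5 = 12.795
  Sum = 152.0475 mg/L·h
rectal suppository tail: 6.23/0.372 = 16.747; AUC_ev,0→∞ = 152.0475 + 16.747 = 168.7945 mg/L·h
F = (AUC_ev/D_ev)/(AUC_iv/D_iv) = (168.7945/300)/(195.3435/150) = 0.562648/1.30229 = 0.4320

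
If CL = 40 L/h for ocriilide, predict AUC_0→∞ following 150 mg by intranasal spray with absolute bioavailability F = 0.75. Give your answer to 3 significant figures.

AUC = 2.81 mg/L·h

AUC_0→∞ = F × Dose / CL
        = 0.75 × 150 / 40 = 2.8125 mg/L·h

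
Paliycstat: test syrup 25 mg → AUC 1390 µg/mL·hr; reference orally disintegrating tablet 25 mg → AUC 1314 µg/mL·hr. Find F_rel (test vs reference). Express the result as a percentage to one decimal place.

F_rel = 105.8%

F_rel = (AUC_test/D_test) / (AUC_ref/D_ref)
      = (1390/25) / (1314/25)
      = 55.6 / 52.56 = 1.0578 = 105.78%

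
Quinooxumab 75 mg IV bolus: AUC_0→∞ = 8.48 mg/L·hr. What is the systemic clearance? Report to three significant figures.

CL = 8.84 L/hr

CL = Dose_iv / AUC_0→∞
   = 75 / 8.48 = 8.84434 L/hr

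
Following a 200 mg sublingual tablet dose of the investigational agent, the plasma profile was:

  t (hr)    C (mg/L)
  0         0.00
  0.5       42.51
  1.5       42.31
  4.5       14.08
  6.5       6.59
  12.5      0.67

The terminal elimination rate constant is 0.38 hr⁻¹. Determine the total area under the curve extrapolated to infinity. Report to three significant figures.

AUC = 182 mg/L·hr

Trapezoidal AUC_0→12.5:
  [0→0.5]: (0.00+42.51)/2 × 0.5 = 10.6275
  [0.5→1.5]: (42.51+42.31)/2 × 1 = 42.41
  [1.5→4.5]: (42.31+14.08)/2 × 3 = 84.585
  [4.5→6.5]: (14.08+6.59)/2 × 2 = 20.67
  [6.5→12.5]: (6.59+0.67)/2 × 6 = 21.78
  Sum = 180.0725 mg/L·hr
Extrapolated tail: C_last / k_e = 0.67 / 0.38 = 1.763
AUC_0→∞ = 180.0725 + 1.763 = 181.8355 mg/L·hr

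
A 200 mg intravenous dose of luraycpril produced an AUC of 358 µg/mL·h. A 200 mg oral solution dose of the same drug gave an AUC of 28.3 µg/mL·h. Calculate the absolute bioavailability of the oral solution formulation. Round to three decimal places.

F = 0.079

F = (AUC_ev / D_ev) / (AUC_iv / D_iv)
  = (28.3/200) / (358/200)
  = 0.1415 / 1.79 = 0.0791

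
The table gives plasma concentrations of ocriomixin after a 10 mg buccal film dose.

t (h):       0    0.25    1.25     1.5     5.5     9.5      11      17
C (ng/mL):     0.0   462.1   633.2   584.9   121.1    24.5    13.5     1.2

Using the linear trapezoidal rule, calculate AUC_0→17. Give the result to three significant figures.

AUC = 2530 ng/mL·h

Trapezoidal AUC_0→17:
  [0→0.25]: (0.0+462.1)/2 × 0.25 = 57.7625
  [0.25→1.25]: (462.1+633.2)/2 × 1 = 547.65
  [1.25→1.5]: (633.2+584.9)/2 × 0.25 = 152.2625
  [1.5→5.5]: (584.9+121.1)/2 × 4 = 1412.0
  [5.5→9.5]: (121.1+24.5)/2 × 4 = 291.2
  [9.5→11]: (24.5+13.5)/2 × 1.5 = 28.5
  [11→17]: (13.5+1.2)/2 × 6 = 44.1
  Sum = 2533.475 ng/mL·h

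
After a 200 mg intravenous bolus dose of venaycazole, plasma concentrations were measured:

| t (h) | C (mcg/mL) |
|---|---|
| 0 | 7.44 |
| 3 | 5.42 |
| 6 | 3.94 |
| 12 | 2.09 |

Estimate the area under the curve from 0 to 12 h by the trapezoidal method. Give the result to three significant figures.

Trapezoidal AUC_0→12:
  [0→3]: (7.44+5.42)/2 × 3 = 19.29
  [3→6]: (5.42+3.94)/2 × 3 = 14.04
  [6→12]: (3.94+2.09)/2 × 6 = 18.09
  Sum = 51.42 mcg/mL·h

AUC = 51.4 mcg/mL·h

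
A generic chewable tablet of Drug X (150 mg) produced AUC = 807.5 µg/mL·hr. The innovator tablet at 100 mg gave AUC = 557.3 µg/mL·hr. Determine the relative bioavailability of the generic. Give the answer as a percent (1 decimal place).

F_rel = 96.6%

F_rel = (AUC_test/D_test) / (AUC_ref/D_ref)
      = (807.5/150) / (557.3/100)
      = 5.38333 / 5.573 = 0.9660 = 96.60%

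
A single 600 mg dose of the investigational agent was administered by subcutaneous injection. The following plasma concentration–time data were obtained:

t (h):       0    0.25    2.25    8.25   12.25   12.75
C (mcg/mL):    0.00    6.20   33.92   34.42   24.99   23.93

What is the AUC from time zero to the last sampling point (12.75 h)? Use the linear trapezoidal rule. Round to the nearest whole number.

Trapezoidal AUC_0→12.75:
  [0→0.25]: (0.00+6.20)/2 × 0.25 = 0.775
  [0.25→2.25]: (6.20+33.92)/2 × 2 = 40.12
  [2.25→8.25]: (33.92+34.42)/2 × 6 = 205.02
  [8.25→12.25]: (34.42+24.99)/2 × 4 = 118.82
  [12.25→12.75]: (24.99+23.93)/2 × 0.5 = 12.23
  Sum = 376.965 mcg/mL·h

AUC = 377 mcg/mL·h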